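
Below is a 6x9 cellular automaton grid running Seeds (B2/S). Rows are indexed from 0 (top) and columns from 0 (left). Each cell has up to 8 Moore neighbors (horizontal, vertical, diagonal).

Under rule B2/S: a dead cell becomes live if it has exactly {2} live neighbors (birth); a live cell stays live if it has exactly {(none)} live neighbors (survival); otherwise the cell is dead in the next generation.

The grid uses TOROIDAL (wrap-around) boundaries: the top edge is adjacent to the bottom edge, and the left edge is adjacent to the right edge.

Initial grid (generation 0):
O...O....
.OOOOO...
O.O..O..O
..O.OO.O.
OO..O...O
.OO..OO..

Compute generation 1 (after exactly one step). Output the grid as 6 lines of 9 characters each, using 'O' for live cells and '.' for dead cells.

Simulating step by step:
Generation 0 (given above): 23 live cells
Generation 1: 3 live cells
(generation 1 grid is the final answer)

Answer: .........
......O..
.......O.
.........
.........
.......O.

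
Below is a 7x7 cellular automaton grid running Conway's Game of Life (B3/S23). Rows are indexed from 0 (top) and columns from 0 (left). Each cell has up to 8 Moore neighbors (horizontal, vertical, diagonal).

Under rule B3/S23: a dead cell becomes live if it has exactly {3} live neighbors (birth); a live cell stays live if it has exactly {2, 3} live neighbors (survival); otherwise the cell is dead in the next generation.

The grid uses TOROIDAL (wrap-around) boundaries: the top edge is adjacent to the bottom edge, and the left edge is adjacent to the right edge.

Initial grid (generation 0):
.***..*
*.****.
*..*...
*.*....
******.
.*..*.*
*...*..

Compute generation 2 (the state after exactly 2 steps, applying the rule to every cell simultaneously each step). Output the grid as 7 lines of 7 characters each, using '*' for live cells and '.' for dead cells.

Simulating step by step:
Generation 0 (given above): 24 live cells
Generation 1: 10 live cells
......*
*....*.
*......
*......
....**.
......*
....*.*
Generation 2: 12 live cells
(generation 2 grid is the final answer)

Answer: *.....*
*......
**.....
......*
.....**
....*.*
*.....*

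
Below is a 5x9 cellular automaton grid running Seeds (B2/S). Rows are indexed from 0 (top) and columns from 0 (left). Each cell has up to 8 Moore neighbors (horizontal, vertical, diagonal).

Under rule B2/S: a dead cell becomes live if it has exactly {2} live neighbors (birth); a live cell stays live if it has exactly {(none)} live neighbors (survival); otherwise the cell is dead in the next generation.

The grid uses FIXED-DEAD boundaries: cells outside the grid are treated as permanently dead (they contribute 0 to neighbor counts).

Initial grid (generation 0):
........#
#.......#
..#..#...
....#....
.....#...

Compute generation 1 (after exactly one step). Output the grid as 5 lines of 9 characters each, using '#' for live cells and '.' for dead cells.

Answer: .......#.
.#.....#.
.#.##....
...#..#..
....#....

Derivation:
Simulating step by step:
Generation 0 (given above): 7 live cells
Generation 1: 9 live cells
(generation 1 grid is the final answer)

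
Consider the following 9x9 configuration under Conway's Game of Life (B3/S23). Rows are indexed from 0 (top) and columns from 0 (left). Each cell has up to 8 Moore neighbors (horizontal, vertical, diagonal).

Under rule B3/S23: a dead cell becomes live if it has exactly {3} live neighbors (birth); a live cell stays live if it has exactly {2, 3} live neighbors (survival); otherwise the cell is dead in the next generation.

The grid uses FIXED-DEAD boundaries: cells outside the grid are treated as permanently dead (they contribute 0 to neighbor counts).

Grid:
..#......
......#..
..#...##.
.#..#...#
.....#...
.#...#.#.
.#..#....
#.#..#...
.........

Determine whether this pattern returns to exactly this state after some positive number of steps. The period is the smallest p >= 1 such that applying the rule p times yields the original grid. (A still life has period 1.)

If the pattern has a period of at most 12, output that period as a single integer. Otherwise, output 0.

Simulating and comparing each generation to the original:
Gen 0 (original, given above): 17 live cells
Gen 1: 21 live cells, differs from original
Gen 2: 15 live cells, differs from original
Gen 3: 11 live cells, differs from original
Gen 4: 10 live cells, differs from original
Gen 5: 7 live cells, differs from original
Gen 6: 5 live cells, differs from original
Gen 7: 4 live cells, differs from original
Gen 8: 3 live cells, differs from original
Gen 9: 4 live cells, differs from original
Gen 10: 4 live cells, differs from original
Gen 11: 4 live cells, differs from original
Gen 12: 4 live cells, differs from original
No period found within 12 steps.

Answer: 0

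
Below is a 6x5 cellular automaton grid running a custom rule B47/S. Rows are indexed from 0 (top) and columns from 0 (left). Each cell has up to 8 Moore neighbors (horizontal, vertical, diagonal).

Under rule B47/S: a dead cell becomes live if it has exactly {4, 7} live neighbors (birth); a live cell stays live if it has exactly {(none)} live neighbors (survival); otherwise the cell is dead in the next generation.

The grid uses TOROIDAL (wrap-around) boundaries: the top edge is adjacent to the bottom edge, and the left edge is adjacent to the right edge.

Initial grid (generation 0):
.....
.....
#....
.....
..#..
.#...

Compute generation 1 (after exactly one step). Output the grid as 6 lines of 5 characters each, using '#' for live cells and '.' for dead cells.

Simulating step by step:
Generation 0 (given above): 3 live cells
Generation 1: 0 live cells
(generation 1 grid is the final answer)

Answer: .....
.....
.....
.....
.....
.....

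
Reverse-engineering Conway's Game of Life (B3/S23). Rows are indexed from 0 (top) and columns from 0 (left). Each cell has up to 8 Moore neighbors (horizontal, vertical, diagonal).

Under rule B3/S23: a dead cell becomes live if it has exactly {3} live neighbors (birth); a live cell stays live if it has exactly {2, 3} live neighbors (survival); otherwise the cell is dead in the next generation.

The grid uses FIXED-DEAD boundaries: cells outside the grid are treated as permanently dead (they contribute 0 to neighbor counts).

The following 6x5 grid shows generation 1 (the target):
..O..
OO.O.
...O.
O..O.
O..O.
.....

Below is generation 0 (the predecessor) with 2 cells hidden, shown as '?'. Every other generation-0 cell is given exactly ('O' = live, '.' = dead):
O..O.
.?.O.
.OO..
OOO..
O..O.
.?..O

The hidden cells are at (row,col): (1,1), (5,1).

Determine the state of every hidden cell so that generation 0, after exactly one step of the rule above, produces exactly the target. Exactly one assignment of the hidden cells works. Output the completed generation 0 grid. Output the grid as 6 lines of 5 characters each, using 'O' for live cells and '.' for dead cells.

Hidden generation-0 cells (in order): (1,1), (5,1).
A hidden cell only influences target cells in its own 3x3 neighborhood. Try each of the 2^2 = 4 assignments, step the completed generation 0 forward once under B3/S23, and compare with the target:
  (1,1)=. (5,1)=. -> step gives (0,2)='.' but target has 'O' -> reject
  (1,1)=. (5,1)=O -> step gives (0,2)='.' but target has 'O' -> reject
  (1,1)=O (5,1)=. -> step gives (4,2)='O' but target has '.' -> reject
  (1,1)=O (5,1)=O -> step reproduces the target at every cell -> ACCEPT
Unique solution: (1,1)=live, (5,1)=live.
Check: live-neighbor counts of every cell in the completed generation 0:
12312
33522
45531
35431
35422
21221
Applying B3/S23 to generation 0 with these counts gives:
..O..
OO.O.
...O.
O..O.
O..O.
.....
which matches the target exactly.

Answer: O..O.
.O.O.
.OO..
OOO..
O..O.
.O..O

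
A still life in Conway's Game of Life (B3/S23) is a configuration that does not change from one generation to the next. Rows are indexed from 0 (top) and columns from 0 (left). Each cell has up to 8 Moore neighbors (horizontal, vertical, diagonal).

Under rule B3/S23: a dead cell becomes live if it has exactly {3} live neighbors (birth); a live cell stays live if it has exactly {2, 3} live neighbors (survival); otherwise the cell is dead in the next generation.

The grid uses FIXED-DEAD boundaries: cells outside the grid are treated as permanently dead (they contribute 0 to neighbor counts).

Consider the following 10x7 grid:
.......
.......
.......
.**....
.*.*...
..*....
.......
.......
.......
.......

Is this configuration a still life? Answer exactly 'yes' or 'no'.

Answer: yes

Derivation:
Compute generation 1 and compare to generation 0 (given above):
Generation 1:
.......
.......
.......
.**....
.*.*...
..*....
.......
.......
.......
.......
The grids are IDENTICAL -> still life.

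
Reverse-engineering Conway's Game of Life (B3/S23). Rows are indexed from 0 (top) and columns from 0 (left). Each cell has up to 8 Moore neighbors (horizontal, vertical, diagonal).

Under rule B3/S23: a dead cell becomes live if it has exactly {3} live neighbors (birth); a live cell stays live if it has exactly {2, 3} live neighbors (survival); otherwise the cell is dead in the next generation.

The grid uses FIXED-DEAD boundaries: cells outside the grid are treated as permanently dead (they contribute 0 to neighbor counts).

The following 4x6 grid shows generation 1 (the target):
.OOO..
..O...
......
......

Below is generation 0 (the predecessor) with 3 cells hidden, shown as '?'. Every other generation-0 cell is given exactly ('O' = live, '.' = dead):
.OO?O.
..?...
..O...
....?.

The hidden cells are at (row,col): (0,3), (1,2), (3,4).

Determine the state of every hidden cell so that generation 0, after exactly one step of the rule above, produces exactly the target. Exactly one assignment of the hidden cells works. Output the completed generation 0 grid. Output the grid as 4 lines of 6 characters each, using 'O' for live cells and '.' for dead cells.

Hidden generation-0 cells (in order): (0,3), (1,2), (3,4).
A hidden cell only influences target cells in its own 3x3 neighborhood. Try each of the 2^3 = 8 assignments, step the completed generation 0 forward once under B3/S23, and compare with the target:
  (0,3)=. (1,2)=. (3,4)=. -> step gives (0,1)='.' but target has 'O' -> reject
  (0,3)=. (1,2)=. (3,4)=O -> step gives (0,1)='.' but target has 'O' -> reject
  (0,3)=. (1,2)=O (3,4)=. -> step reproduces the target at every cell -> ACCEPT
  (0,3)=. (1,2)=O (3,4)=O -> step gives (2,3)='O' but target has '.' -> reject
  (0,3)=O (1,2)=. (3,4)=. -> step gives (0,1)='.' but target has 'O' -> reject
  (0,3)=O (1,2)=. (3,4)=O -> step gives (0,1)='.' but target has 'O' -> reject
  (0,3)=O (1,2)=O (3,4)=. -> step gives (1,2)='.' but target has 'O' -> reject
  (0,3)=O (1,2)=O (3,4)=O -> step gives (1,2)='.' but target has 'O' -> reject
Unique solution: (0,3)=dead, (1,2)=live, (3,4)=dead.
Check: live-neighbor counts of every cell in the completed generation 0:
122301
143411
021200
011100
Applying B3/S23 to generation 0 with these counts gives:
.OOO..
..O...
......
......
which matches the target exactly.

Answer: .OO.O.
..O...
..O...
......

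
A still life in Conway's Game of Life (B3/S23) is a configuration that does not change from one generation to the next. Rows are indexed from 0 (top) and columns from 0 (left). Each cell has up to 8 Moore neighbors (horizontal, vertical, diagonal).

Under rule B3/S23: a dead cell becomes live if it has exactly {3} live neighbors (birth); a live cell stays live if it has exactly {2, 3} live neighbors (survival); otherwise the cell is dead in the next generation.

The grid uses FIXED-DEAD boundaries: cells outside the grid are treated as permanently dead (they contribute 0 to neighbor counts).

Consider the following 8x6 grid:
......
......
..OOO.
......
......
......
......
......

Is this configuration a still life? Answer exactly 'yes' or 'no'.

Compute generation 1 and compare to generation 0 (given above):
Generation 1:
......
...O..
...O..
...O..
......
......
......
......
Cell (1,3) differs: gen0=0 vs gen1=1 -> NOT a still life.

Answer: no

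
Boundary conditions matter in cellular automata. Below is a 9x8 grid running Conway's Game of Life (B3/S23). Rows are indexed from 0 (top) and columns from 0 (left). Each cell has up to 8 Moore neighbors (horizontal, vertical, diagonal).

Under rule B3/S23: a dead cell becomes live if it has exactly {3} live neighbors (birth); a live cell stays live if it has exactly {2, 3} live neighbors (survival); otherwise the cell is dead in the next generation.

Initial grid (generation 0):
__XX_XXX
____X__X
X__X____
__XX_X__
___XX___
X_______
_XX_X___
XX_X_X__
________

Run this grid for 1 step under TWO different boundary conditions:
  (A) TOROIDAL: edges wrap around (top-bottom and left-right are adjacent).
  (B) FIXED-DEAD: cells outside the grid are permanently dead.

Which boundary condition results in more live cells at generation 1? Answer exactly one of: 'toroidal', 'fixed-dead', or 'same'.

Answer: toroidal

Derivation:
Under TOROIDAL boundary, generation 1:
___XXXXX
X_X_XX_X
__XX____
__X_____
__XXX___
_XX_X___
__XXX___
XX_XX___
XX_X_X_X
Population = 31

Under FIXED-DEAD boundary, generation 1:
___XXXXX
__X_XX_X
__XX____
__X_____
__XXX___
_XX_X___
__XXX___
XX_XX___
________
Population = 25

Comparison: toroidal=31, fixed-dead=25 -> toroidal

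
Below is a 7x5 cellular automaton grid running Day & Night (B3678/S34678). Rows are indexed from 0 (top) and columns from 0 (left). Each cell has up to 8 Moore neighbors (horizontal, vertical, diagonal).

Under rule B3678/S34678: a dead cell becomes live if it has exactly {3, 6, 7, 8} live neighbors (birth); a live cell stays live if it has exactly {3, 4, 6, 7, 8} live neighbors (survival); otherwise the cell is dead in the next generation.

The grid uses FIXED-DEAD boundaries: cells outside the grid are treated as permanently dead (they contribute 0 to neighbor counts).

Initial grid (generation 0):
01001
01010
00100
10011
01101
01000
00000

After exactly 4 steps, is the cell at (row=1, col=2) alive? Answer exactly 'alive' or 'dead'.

Simulating step by step:
Generation 0 (given above): 12 live cells
Generation 1: 9 live cells
00100
00000
01101
00010
11100
00100
00000
Generation 2: 9 live cells
00000
01110
00010
10010
01110
00000
00000
Generation 3: 10 live cells
00100
00100
01011
01011
00100
00100
00000
Generation 4: 8 live cells
00000
01100
00011
00011
01100
00000
00000

Cell (1,2) at generation 4: 1 -> alive

Answer: alive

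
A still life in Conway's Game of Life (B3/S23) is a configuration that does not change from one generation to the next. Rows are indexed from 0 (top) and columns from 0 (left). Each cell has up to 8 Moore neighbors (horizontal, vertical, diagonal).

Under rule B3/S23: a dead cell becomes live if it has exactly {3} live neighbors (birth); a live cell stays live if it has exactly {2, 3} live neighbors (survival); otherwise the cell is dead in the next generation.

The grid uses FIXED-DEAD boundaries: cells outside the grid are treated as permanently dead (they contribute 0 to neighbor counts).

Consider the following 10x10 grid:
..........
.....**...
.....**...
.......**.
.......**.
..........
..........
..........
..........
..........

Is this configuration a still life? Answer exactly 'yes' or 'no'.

Compute generation 1 and compare to generation 0 (given above):
Generation 1:
..........
.....**...
.....*....
........*.
.......**.
..........
..........
..........
..........
..........
Cell (2,6) differs: gen0=1 vs gen1=0 -> NOT a still life.

Answer: no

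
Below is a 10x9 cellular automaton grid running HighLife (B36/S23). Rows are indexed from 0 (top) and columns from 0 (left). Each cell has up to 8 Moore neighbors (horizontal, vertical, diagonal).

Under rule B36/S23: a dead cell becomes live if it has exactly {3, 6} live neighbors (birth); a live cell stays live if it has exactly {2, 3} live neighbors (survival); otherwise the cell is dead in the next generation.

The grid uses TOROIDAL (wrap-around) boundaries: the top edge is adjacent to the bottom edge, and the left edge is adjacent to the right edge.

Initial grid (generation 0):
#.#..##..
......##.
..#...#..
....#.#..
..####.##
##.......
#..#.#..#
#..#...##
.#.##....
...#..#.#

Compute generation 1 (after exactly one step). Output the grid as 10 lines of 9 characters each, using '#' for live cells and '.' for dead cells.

Answer: .....#..#
.#.....#.
......#..
..#.#.#..
#########
.#...###.
..#.#..#.
.#.#...#.
...##....
##.#..##.

Derivation:
Simulating step by step:
Generation 0 (given above): 32 live cells
Generation 1: 34 live cells
(generation 1 grid is the final answer)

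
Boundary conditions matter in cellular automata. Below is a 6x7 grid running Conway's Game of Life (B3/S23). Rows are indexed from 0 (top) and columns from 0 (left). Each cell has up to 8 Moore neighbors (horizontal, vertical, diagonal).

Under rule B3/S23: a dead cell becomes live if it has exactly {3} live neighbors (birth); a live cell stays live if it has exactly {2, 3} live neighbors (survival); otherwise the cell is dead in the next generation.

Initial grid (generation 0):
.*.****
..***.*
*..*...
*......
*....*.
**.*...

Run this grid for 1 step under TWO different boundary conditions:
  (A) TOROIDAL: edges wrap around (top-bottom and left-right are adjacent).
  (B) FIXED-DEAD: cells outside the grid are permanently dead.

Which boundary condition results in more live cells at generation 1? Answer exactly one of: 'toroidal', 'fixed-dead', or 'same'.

Under TOROIDAL boundary, generation 1:
.*....*
.*....*
*****.*
**.....
*......
.*.*...
Population = 15

Under FIXED-DEAD boundary, generation 1:
......*
.*....*
.****..
**.....
*......
**.....
Population = 12

Comparison: toroidal=15, fixed-dead=12 -> toroidal

Answer: toroidal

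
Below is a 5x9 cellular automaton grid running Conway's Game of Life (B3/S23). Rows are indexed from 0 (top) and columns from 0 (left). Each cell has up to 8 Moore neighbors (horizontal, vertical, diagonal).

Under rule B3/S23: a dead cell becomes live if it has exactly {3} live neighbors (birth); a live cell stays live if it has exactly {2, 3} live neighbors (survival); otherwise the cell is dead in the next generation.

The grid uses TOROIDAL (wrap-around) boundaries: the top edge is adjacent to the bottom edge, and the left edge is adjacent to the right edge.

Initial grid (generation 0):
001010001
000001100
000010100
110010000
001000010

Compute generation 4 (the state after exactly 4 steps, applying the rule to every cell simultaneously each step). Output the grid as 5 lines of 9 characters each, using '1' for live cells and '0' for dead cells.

Answer: 100010101
000010100
000000100
000011000
100001111

Derivation:
Simulating step by step:
Generation 0 (given above): 12 live cells
Generation 1: 16 live cells
000101110
000110110
000010100
010101000
101000001
Generation 2: 20 live cells
001101000
000100000
001000110
111111000
111101011
Generation 3: 11 live cells
100000101
000110100
000001100
000001000
000001001
Generation 4: 14 live cells
(generation 4 grid is the final answer)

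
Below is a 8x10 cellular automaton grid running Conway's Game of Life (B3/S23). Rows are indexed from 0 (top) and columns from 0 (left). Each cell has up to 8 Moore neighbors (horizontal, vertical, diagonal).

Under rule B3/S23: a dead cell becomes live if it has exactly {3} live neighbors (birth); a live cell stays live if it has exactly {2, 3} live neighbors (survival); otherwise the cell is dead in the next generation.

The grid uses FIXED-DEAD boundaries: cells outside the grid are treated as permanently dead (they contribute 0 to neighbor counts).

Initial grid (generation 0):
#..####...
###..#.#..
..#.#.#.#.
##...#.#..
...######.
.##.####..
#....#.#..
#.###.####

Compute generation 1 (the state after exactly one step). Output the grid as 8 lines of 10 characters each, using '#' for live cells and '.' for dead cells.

Answer: #.#####...
#.#....#..
..###...#.
.##.......
#..#....#.
.##.......
#.........
.#.######.

Derivation:
Simulating step by step:
Generation 0 (given above): 41 live cells
Generation 1: 28 live cells
(generation 1 grid is the final answer)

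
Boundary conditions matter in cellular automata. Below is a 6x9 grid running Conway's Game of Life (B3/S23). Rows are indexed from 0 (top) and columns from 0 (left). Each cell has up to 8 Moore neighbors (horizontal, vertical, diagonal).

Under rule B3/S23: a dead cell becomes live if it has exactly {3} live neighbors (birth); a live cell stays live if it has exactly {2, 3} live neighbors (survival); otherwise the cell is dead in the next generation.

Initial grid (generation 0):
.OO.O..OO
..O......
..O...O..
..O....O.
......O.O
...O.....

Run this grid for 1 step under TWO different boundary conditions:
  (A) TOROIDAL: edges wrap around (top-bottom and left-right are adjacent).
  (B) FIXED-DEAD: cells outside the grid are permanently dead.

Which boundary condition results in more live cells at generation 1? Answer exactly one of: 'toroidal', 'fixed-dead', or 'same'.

Under TOROIDAL boundary, generation 1:
.OO......
..O....O.
.OOO.....
......OO.
.......O.
O.OO....O
Population = 14

Under FIXED-DEAD boundary, generation 1:
.OOO.....
..O....O.
.OOO.....
......OO.
.......O.
.........
Population = 11

Comparison: toroidal=14, fixed-dead=11 -> toroidal

Answer: toroidal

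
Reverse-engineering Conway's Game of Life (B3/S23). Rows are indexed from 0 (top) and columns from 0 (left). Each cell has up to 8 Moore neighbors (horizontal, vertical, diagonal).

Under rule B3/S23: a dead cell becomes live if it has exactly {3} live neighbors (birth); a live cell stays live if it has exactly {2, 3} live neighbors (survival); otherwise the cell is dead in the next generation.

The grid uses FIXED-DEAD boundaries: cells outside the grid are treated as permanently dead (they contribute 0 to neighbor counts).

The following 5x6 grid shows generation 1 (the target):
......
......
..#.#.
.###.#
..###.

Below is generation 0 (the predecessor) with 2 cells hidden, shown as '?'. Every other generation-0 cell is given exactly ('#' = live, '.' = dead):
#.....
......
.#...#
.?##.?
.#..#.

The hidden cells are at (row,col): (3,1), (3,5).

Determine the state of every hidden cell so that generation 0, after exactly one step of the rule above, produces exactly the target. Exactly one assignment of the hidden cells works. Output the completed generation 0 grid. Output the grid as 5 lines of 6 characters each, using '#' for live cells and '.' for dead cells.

Answer: #.....
......
.#...#
..##.#
.#..#.

Derivation:
Hidden generation-0 cells (in order): (3,1), (3,5).
A hidden cell only influences target cells in its own 3x3 neighborhood. Try each of the 2^2 = 4 assignments, step the completed generation 0 forward once under B3/S23, and compare with the target:
  (3,1)=. (3,5)=. -> step gives (2,4)='.' but target has '#' -> reject
  (3,1)=. (3,5)=# -> step reproduces the target at every cell -> ACCEPT
  (3,1)=# (3,5)=. -> step gives (2,1)='#' but target has '.' -> reject
  (3,1)=# (3,5)=# -> step gives (2,1)='#' but target has '.' -> reject
Unique solution: (3,1)=dead, (3,5)=live.
Check: live-neighbor counts of every cell in the completed generation 0:
010000
221011
113231
233242
113322
Applying B3/S23 to generation 0 with these counts gives:
......
......
..#.#.
.###.#
..###.
which matches the target exactly.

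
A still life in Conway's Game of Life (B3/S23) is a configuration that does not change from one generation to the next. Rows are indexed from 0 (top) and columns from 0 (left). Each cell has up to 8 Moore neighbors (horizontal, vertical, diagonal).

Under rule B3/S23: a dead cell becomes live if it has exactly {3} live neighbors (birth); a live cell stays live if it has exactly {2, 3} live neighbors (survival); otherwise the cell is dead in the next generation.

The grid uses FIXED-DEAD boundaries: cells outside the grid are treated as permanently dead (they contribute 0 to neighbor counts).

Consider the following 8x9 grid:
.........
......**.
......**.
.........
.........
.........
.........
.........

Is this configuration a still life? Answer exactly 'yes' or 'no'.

Answer: yes

Derivation:
Compute generation 1 and compare to generation 0 (given above):
Generation 1:
.........
......**.
......**.
.........
.........
.........
.........
.........
The grids are IDENTICAL -> still life.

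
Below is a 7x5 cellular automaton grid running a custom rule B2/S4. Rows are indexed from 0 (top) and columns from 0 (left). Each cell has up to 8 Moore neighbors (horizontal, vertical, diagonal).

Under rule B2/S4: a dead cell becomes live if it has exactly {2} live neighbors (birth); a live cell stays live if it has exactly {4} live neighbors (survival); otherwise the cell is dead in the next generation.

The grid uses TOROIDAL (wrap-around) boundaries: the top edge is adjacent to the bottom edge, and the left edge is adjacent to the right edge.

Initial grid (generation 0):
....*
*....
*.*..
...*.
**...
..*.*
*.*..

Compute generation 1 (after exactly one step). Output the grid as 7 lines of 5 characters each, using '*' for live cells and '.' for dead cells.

Simulating step by step:
Generation 0 (given above): 11 live cells
Generation 1: 3 live cells
(generation 1 grid is the final answer)

Answer: ...*.
...*.
...*.
.....
.....
.....
.....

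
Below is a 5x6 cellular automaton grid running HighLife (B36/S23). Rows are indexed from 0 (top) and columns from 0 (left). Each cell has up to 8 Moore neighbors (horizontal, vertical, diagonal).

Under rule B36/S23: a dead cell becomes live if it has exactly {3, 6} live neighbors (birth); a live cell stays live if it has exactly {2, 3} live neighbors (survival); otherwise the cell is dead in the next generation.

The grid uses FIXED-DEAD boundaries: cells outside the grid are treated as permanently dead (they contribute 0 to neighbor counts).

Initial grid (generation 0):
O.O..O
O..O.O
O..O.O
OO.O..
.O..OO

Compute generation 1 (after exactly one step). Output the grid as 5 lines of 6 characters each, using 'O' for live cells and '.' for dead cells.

Simulating step by step:
Generation 0 (given above): 15 live cells
Generation 1: 16 live cells
(generation 1 grid is the final answer)

Answer: .O..O.
O.OO.O
O..O..
OO.O.O
OOO.O.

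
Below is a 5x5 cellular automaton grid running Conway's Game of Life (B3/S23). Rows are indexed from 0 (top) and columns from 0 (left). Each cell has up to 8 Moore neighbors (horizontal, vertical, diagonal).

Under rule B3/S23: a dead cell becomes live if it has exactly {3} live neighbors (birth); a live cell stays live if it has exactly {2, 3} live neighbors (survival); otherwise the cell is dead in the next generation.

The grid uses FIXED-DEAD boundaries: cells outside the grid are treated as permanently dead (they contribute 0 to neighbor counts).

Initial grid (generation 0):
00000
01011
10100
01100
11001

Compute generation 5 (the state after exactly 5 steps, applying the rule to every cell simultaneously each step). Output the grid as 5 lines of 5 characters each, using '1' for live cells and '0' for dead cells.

Answer: 01100
01010
00010
00111
00010

Derivation:
Simulating step by step:
Generation 0 (given above): 10 live cells
Generation 1: 9 live cells
00000
01110
10000
00110
11100
Generation 2: 9 live cells
00100
01100
00000
10110
01110
Generation 3: 8 live cells
01100
01100
00010
00010
01010
Generation 4: 8 live cells
01100
01010
00010
00011
00100
Generation 5: 9 live cells
(generation 5 grid is the final answer)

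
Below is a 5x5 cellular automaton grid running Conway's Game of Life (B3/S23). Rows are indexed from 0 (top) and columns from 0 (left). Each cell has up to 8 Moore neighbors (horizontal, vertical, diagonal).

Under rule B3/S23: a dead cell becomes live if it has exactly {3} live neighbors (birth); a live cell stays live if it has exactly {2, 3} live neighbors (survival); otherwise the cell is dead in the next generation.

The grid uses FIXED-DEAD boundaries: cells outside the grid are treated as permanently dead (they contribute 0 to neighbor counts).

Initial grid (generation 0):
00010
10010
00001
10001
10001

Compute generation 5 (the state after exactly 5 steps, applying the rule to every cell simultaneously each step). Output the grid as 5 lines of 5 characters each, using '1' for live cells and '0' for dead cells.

Simulating step by step:
Generation 0 (given above): 8 live cells
Generation 1: 6 live cells
00000
00011
00011
00011
00000
Generation 2: 5 live cells
00000
00011
00100
00011
00000
Generation 3: 3 live cells
00000
00010
00100
00010
00000
Generation 4: 2 live cells
00000
00000
00110
00000
00000
Generation 5: 0 live cells
(generation 5 grid is the final answer)

Answer: 00000
00000
00000
00000
00000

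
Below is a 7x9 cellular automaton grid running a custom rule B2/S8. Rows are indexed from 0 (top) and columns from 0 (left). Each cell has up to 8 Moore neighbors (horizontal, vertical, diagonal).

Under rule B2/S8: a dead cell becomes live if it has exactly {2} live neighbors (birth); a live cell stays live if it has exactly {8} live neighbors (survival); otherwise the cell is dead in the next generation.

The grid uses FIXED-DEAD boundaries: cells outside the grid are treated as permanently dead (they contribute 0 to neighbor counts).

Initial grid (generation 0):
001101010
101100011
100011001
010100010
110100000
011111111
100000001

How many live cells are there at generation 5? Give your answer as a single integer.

Simulating step by step:
Generation 0 (given above): 29 live cells
Generation 1: 3 live cells
000000000
000000000
000000000
000001101
000000000
000000000
000000000
Generation 2: 7 live cells
000000000
000000000
000001110
000000010
000001110
000000000
000000000
Generation 3: 7 live cells
000000000
000001010
000000001
000010000
000000001
000001010
000000000
Generation 4: 16 live cells
000000100
000000101
000011110
000000011
000011110
000000101
000000100
Generation 5: 5 live cells
000001000
000010000
000000000
000100000
000000000
000010000
000001000
Population at generation 5: 5

Answer: 5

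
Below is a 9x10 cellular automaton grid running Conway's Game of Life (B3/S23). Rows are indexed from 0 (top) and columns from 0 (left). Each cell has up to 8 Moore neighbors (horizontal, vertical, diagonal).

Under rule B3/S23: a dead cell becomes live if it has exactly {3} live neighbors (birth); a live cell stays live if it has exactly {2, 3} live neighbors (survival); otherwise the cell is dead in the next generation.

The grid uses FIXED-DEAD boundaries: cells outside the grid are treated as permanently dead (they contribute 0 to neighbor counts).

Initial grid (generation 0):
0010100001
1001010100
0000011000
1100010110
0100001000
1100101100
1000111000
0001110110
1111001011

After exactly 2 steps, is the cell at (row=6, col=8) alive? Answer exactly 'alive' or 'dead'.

Simulating step by step:
Generation 0 (given above): 37 live cells
Generation 1: 31 live cells
0001100000
0001010000
1100010010
1100010100
0010000010
1100100100
1100000010
1000000011
0111011011
Generation 2: 31 live cells
0001100000
0011010000
1110010000
1010001110
0010001110
1010000110
0000000111
1000000000
0110000111

Cell (6,8) at generation 2: 1 -> alive

Answer: alive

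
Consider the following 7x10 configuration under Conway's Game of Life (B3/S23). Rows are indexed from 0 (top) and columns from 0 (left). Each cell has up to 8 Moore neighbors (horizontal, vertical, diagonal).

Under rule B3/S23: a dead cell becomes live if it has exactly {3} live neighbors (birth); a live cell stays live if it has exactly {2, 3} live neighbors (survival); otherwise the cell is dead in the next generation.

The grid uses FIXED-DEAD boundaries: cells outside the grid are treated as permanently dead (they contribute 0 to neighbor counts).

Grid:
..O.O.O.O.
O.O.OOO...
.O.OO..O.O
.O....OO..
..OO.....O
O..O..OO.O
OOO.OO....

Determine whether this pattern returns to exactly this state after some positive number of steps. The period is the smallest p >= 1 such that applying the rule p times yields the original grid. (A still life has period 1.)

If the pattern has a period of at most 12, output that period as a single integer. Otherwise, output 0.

Answer: 0

Derivation:
Simulating and comparing each generation to the original:
Gen 0 (original, given above): 30 live cells
Gen 1: 31 live cells, differs from original
Gen 2: 33 live cells, differs from original
Gen 3: 31 live cells, differs from original
Gen 4: 25 live cells, differs from original
Gen 5: 24 live cells, differs from original
Gen 6: 14 live cells, differs from original
Gen 7: 13 live cells, differs from original
Gen 8: 12 live cells, differs from original
Gen 9: 14 live cells, differs from original
Gen 10: 14 live cells, differs from original
Gen 11: 17 live cells, differs from original
Gen 12: 12 live cells, differs from original
No period found within 12 steps.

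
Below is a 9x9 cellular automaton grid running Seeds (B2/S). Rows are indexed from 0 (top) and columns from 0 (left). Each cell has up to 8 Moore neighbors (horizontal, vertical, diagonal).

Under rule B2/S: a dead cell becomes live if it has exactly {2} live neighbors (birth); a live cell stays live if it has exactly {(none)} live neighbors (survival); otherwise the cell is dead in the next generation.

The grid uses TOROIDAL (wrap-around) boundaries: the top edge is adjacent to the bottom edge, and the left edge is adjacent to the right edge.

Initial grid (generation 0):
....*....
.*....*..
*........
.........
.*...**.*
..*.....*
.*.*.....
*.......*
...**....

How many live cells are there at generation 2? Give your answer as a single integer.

Answer: 16

Derivation:
Simulating step by step:
Generation 0 (given above): 16 live cells
Generation 1: 19 live cells
..*......
*....*...
.*.......
.*...****
..*......
...****..
.......*.
.*.......
*....*..*
Generation 2: 16 live cells
....***..
..*......
..*.*....
.........
**......*
..*....*.
..**.....
......**.
..*......
Population at generation 2: 16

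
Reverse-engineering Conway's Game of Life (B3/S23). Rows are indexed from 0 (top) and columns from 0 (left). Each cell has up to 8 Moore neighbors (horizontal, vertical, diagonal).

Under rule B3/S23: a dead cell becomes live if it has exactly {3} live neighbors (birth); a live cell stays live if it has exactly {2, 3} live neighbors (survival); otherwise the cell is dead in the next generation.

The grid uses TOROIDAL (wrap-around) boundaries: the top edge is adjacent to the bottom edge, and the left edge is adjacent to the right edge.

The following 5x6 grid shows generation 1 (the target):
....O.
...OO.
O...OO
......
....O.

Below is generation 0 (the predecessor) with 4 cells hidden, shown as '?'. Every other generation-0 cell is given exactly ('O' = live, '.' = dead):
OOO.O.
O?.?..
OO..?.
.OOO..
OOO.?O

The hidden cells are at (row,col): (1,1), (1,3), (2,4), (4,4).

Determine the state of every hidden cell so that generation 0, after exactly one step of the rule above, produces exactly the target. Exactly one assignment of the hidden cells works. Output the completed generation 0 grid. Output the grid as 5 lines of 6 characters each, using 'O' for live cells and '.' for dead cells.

Hidden generation-0 cells (in order): (1,1), (1,3), (2,4), (4,4).
A hidden cell only influences target cells in its own 3x3 neighborhood. Try each of the 2^4 = 16 assignments, step the completed generation 0 forward once under B3/S23, and compare with the target:
  (1,1)=. (1,3)=. (2,4)=. (4,4)=. -> step gives (0,2)='O' but target has '.' -> reject
  (1,1)=. (1,3)=. (2,4)=. (4,4)=O -> step gives (0,2)='O' but target has '.' -> reject
  (1,1)=. (1,3)=. (2,4)=O (4,4)=. -> step gives (0,2)='O' but target has '.' -> reject
  (1,1)=. (1,3)=. (2,4)=O (4,4)=O -> step gives (0,2)='O' but target has '.' -> reject
  (1,1)=. (1,3)=O (2,4)=. (4,4)=. -> step gives (1,4)='.' but target has 'O' -> reject
  (1,1)=. (1,3)=O (2,4)=. (4,4)=O -> step gives (1,4)='.' but target has 'O' -> reject
  (1,1)=. (1,3)=O (2,4)=O (4,4)=. -> step gives (3,3)='O' but target has '.' -> reject
  (1,1)=. (1,3)=O (2,4)=O (4,4)=O -> step reproduces the target at every cell -> ACCEPT
  (1,1)=O (1,3)=. (2,4)=. (4,4)=. -> step gives (0,3)='O' but target has '.' -> reject
  (1,1)=O (1,3)=. (2,4)=. (4,4)=O -> step gives (1,3)='.' but target has 'O' -> reject
  (1,1)=O (1,3)=. (2,4)=O (4,4)=. -> step gives (0,3)='O' but target has '.' -> reject
  (1,1)=O (1,3)=. (2,4)=O (4,4)=O -> step gives (1,4)='.' but target has 'O' -> reject
  (1,1)=O (1,3)=O (2,4)=. (4,4)=. -> step gives (1,4)='.' but target has 'O' -> reject
  (1,1)=O (1,3)=O (2,4)=. (4,4)=O -> step gives (1,4)='.' but target has 'O' -> reject
  (1,1)=O (1,3)=O (2,4)=O (4,4)=. -> step gives (2,0)='.' but target has 'O' -> reject
  (1,1)=O (1,3)=O (2,4)=O (4,4)=O -> step gives (2,0)='.' but target has 'O' -> reject
Unique solution: (1,1)=dead, (1,3)=live, (2,4)=live, (4,4)=live.
Check: live-neighbor counts of every cell in the completed generation 0:
564536
464335
345423
665445
576634
Applying B3/S23 to generation 0 with these counts gives:
....O.
...OO.
O...OO
......
....O.
which matches the target exactly.

Answer: OOO.O.
O..O..
OO..O.
.OOO..
OOO.OO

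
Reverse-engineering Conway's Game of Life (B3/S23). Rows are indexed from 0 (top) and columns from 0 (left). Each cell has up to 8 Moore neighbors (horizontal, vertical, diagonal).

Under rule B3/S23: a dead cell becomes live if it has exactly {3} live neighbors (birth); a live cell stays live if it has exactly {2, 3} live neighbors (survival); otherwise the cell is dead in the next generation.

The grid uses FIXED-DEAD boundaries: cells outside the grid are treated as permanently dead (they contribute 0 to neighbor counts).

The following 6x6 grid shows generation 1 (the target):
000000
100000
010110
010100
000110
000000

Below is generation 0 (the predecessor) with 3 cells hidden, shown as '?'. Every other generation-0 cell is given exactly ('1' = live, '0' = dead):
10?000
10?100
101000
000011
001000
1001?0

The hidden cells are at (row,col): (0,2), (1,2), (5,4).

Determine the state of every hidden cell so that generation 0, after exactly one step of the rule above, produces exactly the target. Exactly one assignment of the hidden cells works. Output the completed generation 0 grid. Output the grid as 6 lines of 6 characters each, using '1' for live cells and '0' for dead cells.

Hidden generation-0 cells (in order): (0,2), (1,2), (5,4).
A hidden cell only influences target cells in its own 3x3 neighborhood. Try each of the 2^3 = 8 assignments, step the completed generation 0 forward once under B3/S23, and compare with the target:
  (0,2)=0 (1,2)=0 (5,4)=0 -> step reproduces the target at every cell -> ACCEPT
  (0,2)=0 (1,2)=0 (5,4)=1 -> step gives (4,3)='0' but target has '1' -> reject
  (0,2)=0 (1,2)=1 (5,4)=0 -> step gives (0,1)='1' but target has '0' -> reject
  (0,2)=0 (1,2)=1 (5,4)=1 -> step gives (0,1)='1' but target has '0' -> reject
  (0,2)=1 (1,2)=0 (5,4)=0 -> step gives (0,1)='1' but target has '0' -> reject
  (0,2)=1 (1,2)=0 (5,4)=1 -> step gives (0,1)='1' but target has '0' -> reject
  (0,2)=1 (1,2)=1 (5,4)=0 -> step gives (0,2)='1' but target has '0' -> reject
  (0,2)=1 (1,2)=1 (5,4)=1 -> step gives (0,2)='1' but target has '0' -> reject
Unique solution: (0,2)=dead, (1,2)=dead, (5,4)=dead.
Check: live-neighbor counts of every cell in the completed generation 0:
121110
242110
131332
132311
121332
022110
Applying B3/S23 to generation 0 with these counts gives:
000000
100000
010110
010100
000110
000000
which matches the target exactly.

Answer: 100000
100100
101000
000011
001000
100100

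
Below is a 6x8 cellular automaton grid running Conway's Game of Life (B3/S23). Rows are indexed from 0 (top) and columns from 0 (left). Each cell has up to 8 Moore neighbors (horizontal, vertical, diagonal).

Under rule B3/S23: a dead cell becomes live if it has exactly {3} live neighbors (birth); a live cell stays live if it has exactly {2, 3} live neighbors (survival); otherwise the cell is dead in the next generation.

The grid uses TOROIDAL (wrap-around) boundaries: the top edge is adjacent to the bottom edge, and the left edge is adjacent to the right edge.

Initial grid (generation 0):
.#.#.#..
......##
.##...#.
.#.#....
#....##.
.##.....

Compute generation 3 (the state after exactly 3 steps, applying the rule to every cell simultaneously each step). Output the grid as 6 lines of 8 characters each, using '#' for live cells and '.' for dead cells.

Answer: ....#.#.
........
........
.##.....
.##.#.#.
....##..

Derivation:
Simulating step by step:
Generation 0 (given above): 15 live cells
Generation 1: 25 live cells
##....#.
##...###
###...##
##...###
#.......
###.###.
Generation 2: 10 live cells
....#...
.....#..
..#.....
..#..#..
..#.#...
..#..##.
Generation 3: 10 live cells
(generation 3 grid is the final answer)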